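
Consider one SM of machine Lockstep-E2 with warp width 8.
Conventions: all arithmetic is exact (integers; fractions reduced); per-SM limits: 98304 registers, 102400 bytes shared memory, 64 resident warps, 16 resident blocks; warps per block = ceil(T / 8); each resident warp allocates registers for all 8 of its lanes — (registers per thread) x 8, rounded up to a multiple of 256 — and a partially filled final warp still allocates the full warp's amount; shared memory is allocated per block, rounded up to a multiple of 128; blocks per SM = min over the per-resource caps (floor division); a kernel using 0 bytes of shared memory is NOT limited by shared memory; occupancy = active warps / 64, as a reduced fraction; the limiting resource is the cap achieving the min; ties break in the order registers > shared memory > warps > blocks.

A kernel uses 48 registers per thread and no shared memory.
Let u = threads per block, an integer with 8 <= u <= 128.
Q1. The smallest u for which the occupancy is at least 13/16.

Answer: u = 25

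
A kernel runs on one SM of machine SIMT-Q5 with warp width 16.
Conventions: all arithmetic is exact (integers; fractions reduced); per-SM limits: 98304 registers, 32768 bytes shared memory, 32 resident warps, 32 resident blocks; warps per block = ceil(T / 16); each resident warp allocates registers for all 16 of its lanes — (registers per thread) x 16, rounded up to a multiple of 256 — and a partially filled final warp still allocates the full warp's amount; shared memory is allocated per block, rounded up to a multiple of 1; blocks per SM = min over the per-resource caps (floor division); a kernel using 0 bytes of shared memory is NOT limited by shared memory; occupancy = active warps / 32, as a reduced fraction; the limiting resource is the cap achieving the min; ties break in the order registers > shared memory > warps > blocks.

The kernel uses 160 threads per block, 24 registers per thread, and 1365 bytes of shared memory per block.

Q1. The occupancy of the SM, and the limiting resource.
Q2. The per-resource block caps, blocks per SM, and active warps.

Answer: occupancy 15/16, limited by warps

registers: 19 blocks
shared memory: 24 blocks
warps: 3 blocks
blocks: 32 blocks

Answer: 3 blocks, 30 active warps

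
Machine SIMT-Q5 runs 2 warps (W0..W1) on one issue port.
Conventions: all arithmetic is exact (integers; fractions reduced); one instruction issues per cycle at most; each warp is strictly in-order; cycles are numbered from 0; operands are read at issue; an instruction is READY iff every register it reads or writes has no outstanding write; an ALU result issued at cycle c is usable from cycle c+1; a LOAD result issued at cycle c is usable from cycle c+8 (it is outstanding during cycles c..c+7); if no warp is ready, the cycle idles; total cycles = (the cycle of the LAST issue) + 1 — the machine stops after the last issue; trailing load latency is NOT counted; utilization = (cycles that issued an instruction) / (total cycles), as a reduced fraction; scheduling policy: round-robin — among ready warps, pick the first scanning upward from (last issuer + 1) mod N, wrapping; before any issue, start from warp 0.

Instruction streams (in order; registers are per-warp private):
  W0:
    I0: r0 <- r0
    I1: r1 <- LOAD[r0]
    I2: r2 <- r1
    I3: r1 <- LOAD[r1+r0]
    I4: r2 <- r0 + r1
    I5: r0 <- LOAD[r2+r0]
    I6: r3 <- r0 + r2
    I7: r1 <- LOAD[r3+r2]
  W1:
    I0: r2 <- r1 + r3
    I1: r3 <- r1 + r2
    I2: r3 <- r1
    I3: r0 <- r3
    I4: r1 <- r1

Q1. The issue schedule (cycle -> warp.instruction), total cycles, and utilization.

cycle 0: W0.I0
cycle 1: W1.I0
cycle 2: W0.I1
cycle 3: W1.I1
cycle 4: W1.I2
cycle 5: W1.I3
cycle 6: W1.I4
cycle 7: idle
cycle 8: idle
cycle 9: idle
cycle 10: W0.I2
cycle 11: W0.I3
cycle 12: idle
cycle 13: idle
cycle 14: idle
cycle 15: idle
cycle 16: idle
cycle 17: idle
cycle 18: idle
cycle 19: W0.I4
cycle 20: W0.I5
cycle 21: idle
cycle 22: idle
cycle 23: idle
cycle 24: idle
cycle 25: idle
cycle 26: idle
cycle 27: idle
cycle 28: W0.I6
cycle 29: W0.I7

Answer: 30 cycles, utilization 13/30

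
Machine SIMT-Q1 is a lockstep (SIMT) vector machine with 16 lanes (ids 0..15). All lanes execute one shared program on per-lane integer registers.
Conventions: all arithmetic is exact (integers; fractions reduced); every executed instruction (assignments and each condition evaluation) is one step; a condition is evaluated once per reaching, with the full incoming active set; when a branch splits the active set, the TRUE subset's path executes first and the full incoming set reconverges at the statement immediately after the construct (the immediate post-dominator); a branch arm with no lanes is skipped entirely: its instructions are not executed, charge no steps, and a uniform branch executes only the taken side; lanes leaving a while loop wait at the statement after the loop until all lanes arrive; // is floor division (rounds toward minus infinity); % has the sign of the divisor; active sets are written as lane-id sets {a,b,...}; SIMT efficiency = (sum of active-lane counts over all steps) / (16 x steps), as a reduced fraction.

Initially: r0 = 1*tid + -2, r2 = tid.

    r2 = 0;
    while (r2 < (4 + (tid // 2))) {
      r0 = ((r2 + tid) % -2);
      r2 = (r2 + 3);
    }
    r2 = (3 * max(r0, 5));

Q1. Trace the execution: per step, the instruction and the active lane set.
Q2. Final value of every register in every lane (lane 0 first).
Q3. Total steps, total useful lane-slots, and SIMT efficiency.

step 0: r2 <- 0                      {0,1,2,3,4,5,6,7,8,9,10,11,12,13,14,15}
step 1: eval (r2 < (4 + (tid // 2))) {0,1,2,3,4,5,6,7,8,9,10,11,12,13,14,15}
step 2: r0 <- ((r2 + tid) % -2)      {0,1,2,3,4,5,6,7,8,9,10,11,12,13,14,15}
step 3: r2 <- (r2 + 3)               {0,1,2,3,4,5,6,7,8,9,10,11,12,13,14,15}
step 4: eval (r2 < (4 + (tid // 2))) {0,1,2,3,4,5,6,7,8,9,10,11,12,13,14,15}
step 5: r0 <- ((r2 + tid) % -2)      {0,1,2,3,4,5,6,7,8,9,10,11,12,13,14,15}
step 6: r2 <- (r2 + 3)               {0,1,2,3,4,5,6,7,8,9,10,11,12,13,14,15}
step 7: eval (r2 < (4 + (tid // 2))) {0,1,2,3,4,5,6,7,8,9,10,11,12,13,14,15}
step 8: r0 <- ((r2 + tid) % -2)      {6,7,8,9,10,11,12,13,14,15}
step 9: r2 <- (r2 + 3)               {6,7,8,9,10,11,12,13,14,15}
step 10: eval (r2 < (4 + (tid // 2))) {6,7,8,9,10,11,12,13,14,15}
step 11: r0 <- ((r2 + tid) % -2)      {12,13,14,15}
step 12: r2 <- (r2 + 3)               {12,13,14,15}
step 13: eval (r2 < (4 + (tid // 2))) {12,13,14,15}
step 14: r2 <- (3 * max(r0, 5))       {0,1,2,3,4,5,6,7,8,9,10,11,12,13,14,15}

Answer: 15 steps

r0: -1,0,-1,0,-1,0,0,-1,0,-1,0,-1,-1,0,-1,0
r2: 15,15,15,15,15,15,15,15,15,15,15,15,15,15,15,15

steps = 15; useful = 186; efficiency = 186/240 = 31/40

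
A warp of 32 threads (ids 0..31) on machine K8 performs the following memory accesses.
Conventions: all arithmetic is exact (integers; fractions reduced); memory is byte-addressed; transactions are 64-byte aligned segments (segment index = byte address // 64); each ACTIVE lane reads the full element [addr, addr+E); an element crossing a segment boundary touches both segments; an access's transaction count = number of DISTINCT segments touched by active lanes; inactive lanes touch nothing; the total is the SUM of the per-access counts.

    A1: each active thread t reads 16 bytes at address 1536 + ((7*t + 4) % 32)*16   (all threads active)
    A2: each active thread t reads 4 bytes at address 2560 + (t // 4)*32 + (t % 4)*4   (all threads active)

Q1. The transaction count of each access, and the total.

A1: 8 transactions
A2: 4 transactions

Answer: 8,4; total 12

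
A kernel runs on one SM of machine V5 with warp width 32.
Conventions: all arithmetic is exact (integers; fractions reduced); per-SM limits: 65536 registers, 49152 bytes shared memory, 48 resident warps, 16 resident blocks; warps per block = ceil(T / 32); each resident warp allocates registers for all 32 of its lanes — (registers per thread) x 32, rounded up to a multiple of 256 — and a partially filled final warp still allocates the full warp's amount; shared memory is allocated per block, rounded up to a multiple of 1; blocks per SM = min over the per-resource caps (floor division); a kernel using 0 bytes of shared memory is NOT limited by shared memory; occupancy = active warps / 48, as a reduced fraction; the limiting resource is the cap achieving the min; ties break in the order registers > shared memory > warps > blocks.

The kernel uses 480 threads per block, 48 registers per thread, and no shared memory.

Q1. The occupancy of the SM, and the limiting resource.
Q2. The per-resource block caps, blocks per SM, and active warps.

Answer: occupancy 5/8, limited by registers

registers: 2 blocks
shared memory: no limit (kernel uses none)
warps: 3 blocks
blocks: 16 blocks

Answer: 2 blocks, 30 active warps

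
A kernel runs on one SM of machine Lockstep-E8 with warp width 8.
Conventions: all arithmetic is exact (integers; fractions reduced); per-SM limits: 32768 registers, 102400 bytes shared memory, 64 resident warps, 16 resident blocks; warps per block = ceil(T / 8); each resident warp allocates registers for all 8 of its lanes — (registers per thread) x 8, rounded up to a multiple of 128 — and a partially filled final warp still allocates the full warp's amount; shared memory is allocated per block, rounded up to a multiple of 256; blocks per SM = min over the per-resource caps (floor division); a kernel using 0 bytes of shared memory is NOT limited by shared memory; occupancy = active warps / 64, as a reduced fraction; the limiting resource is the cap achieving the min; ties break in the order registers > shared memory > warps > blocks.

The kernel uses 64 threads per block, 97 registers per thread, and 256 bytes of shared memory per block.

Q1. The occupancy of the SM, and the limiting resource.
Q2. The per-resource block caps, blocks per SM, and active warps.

Answer: occupancy 1/2, limited by registers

registers: 4 blocks
shared memory: 400 blocks
warps: 8 blocks
blocks: 16 blocks

Answer: 4 blocks, 32 active warps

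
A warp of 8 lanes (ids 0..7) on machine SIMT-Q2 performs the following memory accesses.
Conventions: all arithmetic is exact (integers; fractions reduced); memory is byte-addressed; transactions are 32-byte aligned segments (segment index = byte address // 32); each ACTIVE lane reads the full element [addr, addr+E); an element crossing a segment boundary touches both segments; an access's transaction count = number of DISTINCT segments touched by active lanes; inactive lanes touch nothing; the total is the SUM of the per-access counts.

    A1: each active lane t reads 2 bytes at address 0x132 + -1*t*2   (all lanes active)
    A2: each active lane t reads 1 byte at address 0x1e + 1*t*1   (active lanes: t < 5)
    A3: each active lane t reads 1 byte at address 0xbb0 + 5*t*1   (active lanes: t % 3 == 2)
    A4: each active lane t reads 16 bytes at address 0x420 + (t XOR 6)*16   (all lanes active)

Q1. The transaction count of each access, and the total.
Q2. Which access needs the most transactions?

A1: 1 transaction
A2: 2 transactions
A3: 2 transactions
A4: 4 transactions

Answer: 1,2,2,4; total 9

Answer: A4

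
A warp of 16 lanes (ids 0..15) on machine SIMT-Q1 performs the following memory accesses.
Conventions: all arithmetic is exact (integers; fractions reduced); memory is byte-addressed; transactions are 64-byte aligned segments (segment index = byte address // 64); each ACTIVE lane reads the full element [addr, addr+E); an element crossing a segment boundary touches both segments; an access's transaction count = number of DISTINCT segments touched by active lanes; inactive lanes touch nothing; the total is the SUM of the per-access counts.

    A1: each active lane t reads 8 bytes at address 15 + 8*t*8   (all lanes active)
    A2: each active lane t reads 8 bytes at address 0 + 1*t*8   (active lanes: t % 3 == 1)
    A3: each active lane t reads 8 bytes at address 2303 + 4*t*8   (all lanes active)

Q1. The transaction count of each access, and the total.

A1: 16 transactions
A2: 2 transactions
A3: 9 transactions

Answer: 16,2,9; total 27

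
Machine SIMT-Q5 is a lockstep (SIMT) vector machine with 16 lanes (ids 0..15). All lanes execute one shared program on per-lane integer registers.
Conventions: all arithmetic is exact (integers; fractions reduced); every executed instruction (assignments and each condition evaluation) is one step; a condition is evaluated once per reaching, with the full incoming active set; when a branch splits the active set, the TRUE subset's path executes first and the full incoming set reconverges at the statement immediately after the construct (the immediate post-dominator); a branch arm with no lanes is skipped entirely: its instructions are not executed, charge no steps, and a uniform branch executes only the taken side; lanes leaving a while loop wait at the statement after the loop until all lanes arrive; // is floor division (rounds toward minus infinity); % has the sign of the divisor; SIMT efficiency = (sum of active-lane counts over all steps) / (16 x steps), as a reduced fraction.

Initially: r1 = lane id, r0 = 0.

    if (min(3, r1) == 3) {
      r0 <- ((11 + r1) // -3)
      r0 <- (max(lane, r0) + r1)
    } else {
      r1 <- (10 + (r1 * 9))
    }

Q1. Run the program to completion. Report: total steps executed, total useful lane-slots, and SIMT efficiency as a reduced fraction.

Answer: 4 steps, 45 useful, 45/64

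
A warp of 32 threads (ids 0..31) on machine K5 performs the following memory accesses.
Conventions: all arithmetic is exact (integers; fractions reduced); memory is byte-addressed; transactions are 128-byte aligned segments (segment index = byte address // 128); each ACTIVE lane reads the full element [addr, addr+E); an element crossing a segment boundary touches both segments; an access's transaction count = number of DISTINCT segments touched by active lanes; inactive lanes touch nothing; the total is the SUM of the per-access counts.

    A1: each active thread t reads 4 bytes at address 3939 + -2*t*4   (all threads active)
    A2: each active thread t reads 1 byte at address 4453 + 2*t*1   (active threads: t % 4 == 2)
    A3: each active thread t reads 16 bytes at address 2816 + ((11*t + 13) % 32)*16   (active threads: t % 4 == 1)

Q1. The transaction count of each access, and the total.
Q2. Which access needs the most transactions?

A1: 3 transactions
A2: 2 transactions
A3: 4 transactions

Answer: 3,2,4; total 9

Answer: A3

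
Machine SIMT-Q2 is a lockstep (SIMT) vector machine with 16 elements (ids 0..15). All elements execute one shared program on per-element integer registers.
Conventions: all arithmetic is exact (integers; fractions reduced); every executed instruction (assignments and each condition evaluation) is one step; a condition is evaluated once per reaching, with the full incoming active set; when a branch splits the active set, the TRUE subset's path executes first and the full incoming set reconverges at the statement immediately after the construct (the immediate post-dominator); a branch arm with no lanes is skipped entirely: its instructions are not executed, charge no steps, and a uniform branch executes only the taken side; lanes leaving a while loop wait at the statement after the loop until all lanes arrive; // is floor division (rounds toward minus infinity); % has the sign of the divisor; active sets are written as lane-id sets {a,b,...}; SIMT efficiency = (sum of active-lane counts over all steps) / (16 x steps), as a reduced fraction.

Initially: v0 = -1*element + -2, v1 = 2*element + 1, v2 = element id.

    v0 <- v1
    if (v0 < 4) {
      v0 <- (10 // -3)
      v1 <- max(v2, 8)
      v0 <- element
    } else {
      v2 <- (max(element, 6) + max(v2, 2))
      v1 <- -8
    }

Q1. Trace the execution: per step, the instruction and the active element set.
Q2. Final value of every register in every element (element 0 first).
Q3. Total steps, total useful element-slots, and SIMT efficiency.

step 0: v0 <- v1                     {0,1,2,3,4,5,6,7,8,9,10,11,12,13,14,15}
step 1: eval (v0 < 4)                {0,1,2,3,4,5,6,7,8,9,10,11,12,13,14,15}
step 2: v0 <- (10 // -3)             {0,1}
step 3: v1 <- max(v2, 8)             {0,1}
step 4: v0 <- element                {0,1}
step 5: v2 <- (max(element, 6) + max(v2, 2)) {2,3,4,5,6,7,8,9,10,11,12,13,14,15}
step 6: v1 <- -8                     {2,3,4,5,6,7,8,9,10,11,12,13,14,15}

Answer: 7 steps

v0: 0,1,5,7,9,11,13,15,17,19,21,23,25,27,29,31
v1: 8,8,-8,-8,-8,-8,-8,-8,-8,-8,-8,-8,-8,-8,-8,-8
v2: 0,1,8,9,10,11,12,14,16,18,20,22,24,26,28,30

steps = 7; useful = 66; efficiency = 66/112 = 33/56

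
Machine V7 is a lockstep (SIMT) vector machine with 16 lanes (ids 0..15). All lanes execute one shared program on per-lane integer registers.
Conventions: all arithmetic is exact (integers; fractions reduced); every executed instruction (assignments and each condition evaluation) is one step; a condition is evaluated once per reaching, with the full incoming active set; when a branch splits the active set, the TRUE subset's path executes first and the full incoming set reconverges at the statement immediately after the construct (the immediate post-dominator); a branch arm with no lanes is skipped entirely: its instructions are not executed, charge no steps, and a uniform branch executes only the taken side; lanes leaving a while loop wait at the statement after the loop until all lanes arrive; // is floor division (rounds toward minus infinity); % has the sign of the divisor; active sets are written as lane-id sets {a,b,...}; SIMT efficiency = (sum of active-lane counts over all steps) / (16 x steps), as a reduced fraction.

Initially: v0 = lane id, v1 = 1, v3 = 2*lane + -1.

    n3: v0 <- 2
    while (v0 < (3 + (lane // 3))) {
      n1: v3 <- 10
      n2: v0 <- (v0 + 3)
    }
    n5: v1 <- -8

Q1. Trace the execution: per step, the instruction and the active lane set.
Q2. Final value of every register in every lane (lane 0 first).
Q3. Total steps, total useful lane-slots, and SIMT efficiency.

step 0: v0 <- 2                      {0,1,2,3,4,5,6,7,8,9,10,11,12,13,14,15}
step 1: eval (v0 < (3 + (lane // 3))) {0,1,2,3,4,5,6,7,8,9,10,11,12,13,14,15}
step 2: v3 <- 10                     {0,1,2,3,4,5,6,7,8,9,10,11,12,13,14,15}
step 3: v0 <- (v0 + 3)               {0,1,2,3,4,5,6,7,8,9,10,11,12,13,14,15}
step 4: eval (v0 < (3 + (lane // 3))) {0,1,2,3,4,5,6,7,8,9,10,11,12,13,14,15}
step 5: v3 <- 10                     {9,10,11,12,13,14,15}
step 6: v0 <- (v0 + 3)               {9,10,11,12,13,14,15}
step 7: eval (v0 < (3 + (lane // 3))) {9,10,11,12,13,14,15}
step 8: v1 <- -8                     {0,1,2,3,4,5,6,7,8,9,10,11,12,13,14,15}

Answer: 9 steps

v0: 5,5,5,5,5,5,5,5,5,8,8,8,8,8,8,8
v1: -8,-8,-8,-8,-8,-8,-8,-8,-8,-8,-8,-8,-8,-8,-8,-8
v3: 10,10,10,10,10,10,10,10,10,10,10,10,10,10,10,10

steps = 9; useful = 117; efficiency = 117/144 = 13/16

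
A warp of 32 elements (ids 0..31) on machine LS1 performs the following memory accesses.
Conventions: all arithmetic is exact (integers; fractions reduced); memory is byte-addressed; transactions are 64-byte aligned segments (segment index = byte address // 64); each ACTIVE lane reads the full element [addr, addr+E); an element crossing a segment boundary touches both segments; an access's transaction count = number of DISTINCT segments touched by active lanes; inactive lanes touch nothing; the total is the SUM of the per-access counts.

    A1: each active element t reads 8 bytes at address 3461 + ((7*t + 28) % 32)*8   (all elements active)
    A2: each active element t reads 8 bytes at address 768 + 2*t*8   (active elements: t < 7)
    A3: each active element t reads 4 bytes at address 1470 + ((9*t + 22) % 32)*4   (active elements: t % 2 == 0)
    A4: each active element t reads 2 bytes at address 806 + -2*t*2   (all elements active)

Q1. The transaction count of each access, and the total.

A1: 5 transactions
A2: 2 transactions
A3: 3 transactions
A4: 3 transactions

Answer: 5,2,3,3; total 13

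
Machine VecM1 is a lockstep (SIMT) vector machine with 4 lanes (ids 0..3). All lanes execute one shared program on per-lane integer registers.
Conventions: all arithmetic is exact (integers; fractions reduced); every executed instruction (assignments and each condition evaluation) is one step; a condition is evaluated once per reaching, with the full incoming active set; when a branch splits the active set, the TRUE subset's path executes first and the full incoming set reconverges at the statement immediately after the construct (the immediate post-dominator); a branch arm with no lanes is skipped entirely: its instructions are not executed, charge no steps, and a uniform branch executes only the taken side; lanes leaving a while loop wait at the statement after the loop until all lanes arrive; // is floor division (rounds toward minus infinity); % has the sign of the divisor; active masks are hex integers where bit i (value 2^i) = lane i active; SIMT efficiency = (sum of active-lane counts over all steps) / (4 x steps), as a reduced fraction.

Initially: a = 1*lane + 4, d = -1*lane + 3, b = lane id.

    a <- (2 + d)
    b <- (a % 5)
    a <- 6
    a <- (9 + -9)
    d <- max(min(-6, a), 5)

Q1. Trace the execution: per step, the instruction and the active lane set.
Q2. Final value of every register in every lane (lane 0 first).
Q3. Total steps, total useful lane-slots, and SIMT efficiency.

step 0: a <- (2 + d)                 0xf
step 1: b <- (a % 5)                 0xf
step 2: a <- 6                       0xf
step 3: a <- (9 + -9)                0xf
step 4: d <- max(min(-6, a), 5)      0xf

Answer: 5 steps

a: 0,0,0,0
d: 5,5,5,5
b: 0,4,3,2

steps = 5; useful = 20; efficiency = 20/20 = 1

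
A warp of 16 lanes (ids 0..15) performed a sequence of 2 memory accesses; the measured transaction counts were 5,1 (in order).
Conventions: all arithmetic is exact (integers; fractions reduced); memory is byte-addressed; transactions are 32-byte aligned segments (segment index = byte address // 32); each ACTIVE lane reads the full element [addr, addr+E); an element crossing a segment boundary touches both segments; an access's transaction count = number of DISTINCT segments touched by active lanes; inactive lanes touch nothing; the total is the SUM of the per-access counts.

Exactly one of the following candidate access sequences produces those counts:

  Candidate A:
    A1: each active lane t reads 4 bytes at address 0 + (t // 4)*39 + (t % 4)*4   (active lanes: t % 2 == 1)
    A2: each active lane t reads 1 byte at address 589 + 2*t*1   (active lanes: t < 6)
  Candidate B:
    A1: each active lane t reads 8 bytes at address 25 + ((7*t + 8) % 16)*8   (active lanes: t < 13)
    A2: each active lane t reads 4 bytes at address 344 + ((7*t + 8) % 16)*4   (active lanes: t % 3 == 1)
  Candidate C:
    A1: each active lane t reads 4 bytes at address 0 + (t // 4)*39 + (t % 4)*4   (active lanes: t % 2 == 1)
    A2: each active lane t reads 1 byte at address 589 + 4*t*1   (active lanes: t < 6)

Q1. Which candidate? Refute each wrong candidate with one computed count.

B: A2 gives 2 transactions, not 1
C: A2 gives 2 transactions, not 1
A: all counts match (5,1)

Answer: A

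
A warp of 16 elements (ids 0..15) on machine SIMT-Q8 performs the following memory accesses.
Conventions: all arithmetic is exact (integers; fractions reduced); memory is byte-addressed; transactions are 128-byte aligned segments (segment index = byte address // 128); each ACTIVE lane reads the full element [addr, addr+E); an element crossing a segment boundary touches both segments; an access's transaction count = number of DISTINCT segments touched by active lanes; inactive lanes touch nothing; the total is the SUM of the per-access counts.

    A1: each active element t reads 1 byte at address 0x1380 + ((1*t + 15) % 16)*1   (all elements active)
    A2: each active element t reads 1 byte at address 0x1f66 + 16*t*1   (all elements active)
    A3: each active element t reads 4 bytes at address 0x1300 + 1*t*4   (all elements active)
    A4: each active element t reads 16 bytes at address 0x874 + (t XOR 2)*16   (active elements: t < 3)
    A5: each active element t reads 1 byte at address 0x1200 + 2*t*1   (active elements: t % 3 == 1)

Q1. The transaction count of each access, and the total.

A1: 1 transaction
A2: 3 transactions
A3: 1 transaction
A4: 2 transactions
A5: 1 transaction

Answer: 1,3,1,2,1; total 8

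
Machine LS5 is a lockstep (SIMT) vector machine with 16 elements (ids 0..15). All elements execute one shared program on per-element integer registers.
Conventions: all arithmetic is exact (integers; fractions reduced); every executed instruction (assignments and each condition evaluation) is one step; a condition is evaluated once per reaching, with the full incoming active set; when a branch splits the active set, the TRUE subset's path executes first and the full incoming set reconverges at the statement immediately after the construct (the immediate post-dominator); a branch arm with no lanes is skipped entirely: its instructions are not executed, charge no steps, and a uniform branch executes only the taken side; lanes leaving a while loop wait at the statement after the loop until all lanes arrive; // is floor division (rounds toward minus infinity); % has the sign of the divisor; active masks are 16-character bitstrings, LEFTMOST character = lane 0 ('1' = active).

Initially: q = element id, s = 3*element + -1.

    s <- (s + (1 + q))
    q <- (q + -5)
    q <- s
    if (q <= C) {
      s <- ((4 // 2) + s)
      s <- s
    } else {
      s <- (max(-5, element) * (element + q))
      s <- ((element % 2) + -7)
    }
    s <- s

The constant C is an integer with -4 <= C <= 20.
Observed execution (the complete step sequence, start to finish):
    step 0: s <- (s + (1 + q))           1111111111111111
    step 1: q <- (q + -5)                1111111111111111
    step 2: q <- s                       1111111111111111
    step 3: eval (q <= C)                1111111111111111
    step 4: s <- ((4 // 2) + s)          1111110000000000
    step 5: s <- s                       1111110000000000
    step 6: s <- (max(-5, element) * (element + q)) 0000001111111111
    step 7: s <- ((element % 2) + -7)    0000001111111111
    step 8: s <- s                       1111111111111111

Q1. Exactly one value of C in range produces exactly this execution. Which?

Answer: C = 20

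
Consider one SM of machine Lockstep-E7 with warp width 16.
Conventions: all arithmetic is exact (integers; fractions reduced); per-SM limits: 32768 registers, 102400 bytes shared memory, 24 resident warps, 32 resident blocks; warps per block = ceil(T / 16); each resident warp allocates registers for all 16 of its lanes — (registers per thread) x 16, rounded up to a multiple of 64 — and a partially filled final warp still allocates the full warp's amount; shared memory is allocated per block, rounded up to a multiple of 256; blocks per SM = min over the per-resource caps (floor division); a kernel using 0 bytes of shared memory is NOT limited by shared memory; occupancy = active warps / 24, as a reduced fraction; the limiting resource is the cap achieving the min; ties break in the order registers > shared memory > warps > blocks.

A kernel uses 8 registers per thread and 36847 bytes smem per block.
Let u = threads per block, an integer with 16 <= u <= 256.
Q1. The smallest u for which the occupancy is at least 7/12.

Answer: u = 97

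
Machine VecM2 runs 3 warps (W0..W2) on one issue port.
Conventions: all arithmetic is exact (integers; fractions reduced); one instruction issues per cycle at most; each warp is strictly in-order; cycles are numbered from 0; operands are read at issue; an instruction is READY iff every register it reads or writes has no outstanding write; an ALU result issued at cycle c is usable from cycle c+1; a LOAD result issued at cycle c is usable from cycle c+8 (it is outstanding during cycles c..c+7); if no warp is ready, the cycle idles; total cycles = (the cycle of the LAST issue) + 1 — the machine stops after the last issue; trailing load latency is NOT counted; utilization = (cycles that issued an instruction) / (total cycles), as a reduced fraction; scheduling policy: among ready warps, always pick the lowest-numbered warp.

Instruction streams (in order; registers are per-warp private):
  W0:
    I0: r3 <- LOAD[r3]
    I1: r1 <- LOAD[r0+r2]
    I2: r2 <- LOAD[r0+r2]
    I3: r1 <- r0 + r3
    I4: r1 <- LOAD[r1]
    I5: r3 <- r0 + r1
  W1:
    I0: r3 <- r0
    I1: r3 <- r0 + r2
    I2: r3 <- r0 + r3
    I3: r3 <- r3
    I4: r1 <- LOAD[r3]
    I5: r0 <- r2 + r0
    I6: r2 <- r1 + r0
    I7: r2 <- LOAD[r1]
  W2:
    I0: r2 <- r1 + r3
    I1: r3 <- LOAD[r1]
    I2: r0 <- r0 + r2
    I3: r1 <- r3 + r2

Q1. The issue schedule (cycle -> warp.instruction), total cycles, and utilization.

cycle 0: W0.I0
cycle 1: W0.I1
cycle 2: W0.I2
cycle 3: W1.I0
cycle 4: W1.I1
cycle 5: W1.I2
cycle 6: W1.I3
cycle 7: W1.I4
cycle 8: W1.I5
cycle 9: W0.I3
cycle 10: W0.I4
cycle 11: W2.I0
cycle 12: W2.I1
cycle 13: W2.I2
cycle 14: idle
cycle 15: W1.I6
cycle 16: W1.I7
cycle 17: idle
cycle 18: W0.I5
cycle 19: idle
cycle 20: W2.I3

Answer: 21 cycles, utilization 6/7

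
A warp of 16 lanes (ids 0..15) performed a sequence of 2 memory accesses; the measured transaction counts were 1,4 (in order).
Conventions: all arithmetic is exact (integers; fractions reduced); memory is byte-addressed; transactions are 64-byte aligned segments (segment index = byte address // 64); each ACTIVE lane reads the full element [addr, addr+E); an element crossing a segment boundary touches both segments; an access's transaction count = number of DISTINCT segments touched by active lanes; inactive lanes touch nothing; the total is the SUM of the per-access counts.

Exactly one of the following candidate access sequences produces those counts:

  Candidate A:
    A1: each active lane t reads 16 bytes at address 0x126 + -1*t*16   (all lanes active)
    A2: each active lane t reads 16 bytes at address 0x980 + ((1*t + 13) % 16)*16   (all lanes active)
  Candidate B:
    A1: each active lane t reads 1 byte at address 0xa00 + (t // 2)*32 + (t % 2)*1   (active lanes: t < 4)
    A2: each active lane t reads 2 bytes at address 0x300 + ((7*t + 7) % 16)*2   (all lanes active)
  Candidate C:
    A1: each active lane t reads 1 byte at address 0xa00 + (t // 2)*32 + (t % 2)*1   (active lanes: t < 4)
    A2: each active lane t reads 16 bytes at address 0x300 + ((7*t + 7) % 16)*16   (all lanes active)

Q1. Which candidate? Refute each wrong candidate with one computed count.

A: A1 gives 5 transactions, not 1
B: A2 gives 1 transaction, not 4
C: all counts match (1,4)

Answer: C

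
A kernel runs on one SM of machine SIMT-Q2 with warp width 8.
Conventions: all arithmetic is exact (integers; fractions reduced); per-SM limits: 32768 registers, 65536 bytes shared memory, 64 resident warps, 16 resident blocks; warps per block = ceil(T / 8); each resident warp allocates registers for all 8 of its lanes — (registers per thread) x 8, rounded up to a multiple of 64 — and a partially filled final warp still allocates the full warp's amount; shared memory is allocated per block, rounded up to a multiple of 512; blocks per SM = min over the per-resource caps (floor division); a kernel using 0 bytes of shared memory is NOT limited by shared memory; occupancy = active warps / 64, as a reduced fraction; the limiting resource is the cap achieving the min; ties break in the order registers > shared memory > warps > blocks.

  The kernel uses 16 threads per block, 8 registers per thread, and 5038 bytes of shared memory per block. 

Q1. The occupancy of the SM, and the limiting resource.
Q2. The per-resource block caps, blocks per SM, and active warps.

Answer: occupancy 3/8, limited by shared memory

registers: 256 blocks
shared memory: 12 blocks
warps: 32 blocks
blocks: 16 blocks

Answer: 12 blocks, 24 active warps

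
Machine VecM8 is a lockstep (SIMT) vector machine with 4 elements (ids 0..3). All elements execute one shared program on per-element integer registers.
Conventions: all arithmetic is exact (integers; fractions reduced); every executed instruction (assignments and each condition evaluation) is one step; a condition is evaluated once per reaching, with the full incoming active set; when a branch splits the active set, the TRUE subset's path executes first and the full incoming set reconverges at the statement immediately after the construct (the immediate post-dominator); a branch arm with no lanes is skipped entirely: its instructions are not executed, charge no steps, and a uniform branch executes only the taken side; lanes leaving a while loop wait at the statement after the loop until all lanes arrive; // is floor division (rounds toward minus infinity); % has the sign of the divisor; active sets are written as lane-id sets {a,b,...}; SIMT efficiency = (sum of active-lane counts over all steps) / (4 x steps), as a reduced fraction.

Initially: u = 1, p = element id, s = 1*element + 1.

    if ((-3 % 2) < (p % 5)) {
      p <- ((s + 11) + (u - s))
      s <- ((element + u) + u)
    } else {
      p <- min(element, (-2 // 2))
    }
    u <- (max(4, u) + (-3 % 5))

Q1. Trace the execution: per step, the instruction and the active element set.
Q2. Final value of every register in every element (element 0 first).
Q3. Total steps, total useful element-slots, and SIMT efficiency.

step 0: eval ((-3 % 2) < (p % 5))    {0,1,2,3}
step 1: p <- ((s + 11) + (u - s))    {2,3}
step 2: s <- ((element + u) + u)     {2,3}
step 3: p <- min(element, (-2 // 2)) {0,1}
step 4: u <- (max(4, u) + (-3 % 5))  {0,1,2,3}

Answer: 5 steps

u: 6,6,6,6
p: -1,-1,12,12
s: 1,2,4,5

steps = 5; useful = 14; efficiency = 14/20 = 7/10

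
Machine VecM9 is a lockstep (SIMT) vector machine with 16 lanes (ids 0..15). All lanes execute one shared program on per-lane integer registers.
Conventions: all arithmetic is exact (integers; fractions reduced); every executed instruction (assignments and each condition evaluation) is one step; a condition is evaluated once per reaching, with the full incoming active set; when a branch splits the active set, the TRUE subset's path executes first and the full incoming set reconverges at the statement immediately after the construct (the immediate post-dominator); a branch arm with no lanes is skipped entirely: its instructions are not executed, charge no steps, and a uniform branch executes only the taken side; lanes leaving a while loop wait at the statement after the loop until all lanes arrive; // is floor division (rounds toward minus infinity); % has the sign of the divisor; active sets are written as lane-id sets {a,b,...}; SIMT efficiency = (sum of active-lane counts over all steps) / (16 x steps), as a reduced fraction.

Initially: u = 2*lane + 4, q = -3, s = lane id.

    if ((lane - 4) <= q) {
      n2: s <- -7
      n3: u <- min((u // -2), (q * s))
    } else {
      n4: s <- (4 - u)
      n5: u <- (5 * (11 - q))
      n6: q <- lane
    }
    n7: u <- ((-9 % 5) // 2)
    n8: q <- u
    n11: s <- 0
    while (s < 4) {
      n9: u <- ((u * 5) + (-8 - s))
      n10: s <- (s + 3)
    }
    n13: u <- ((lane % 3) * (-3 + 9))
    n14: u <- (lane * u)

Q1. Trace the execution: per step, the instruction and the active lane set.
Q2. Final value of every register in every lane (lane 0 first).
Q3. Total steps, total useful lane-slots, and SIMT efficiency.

step 0: eval ((lane - 4) <= q)       {0,1,2,3,4,5,6,7,8,9,10,11,12,13,14,15}
step 1: s <- -7                      {0,1}
step 2: u <- min((u // -2), (q * s)) {0,1}
step 3: s <- (4 - u)                 {2,3,4,5,6,7,8,9,10,11,12,13,14,15}
step 4: u <- (5 * (11 - q))          {2,3,4,5,6,7,8,9,10,11,12,13,14,15}
step 5: q <- lane                    {2,3,4,5,6,7,8,9,10,11,12,13,14,15}
step 6: u <- ((-9 % 5) // 2)         {0,1,2,3,4,5,6,7,8,9,10,11,12,13,14,15}
step 7: q <- u                       {0,1,2,3,4,5,6,7,8,9,10,11,12,13,14,15}
step 8: s <- 0                       {0,1,2,3,4,5,6,7,8,9,10,11,12,13,14,15}
step 9: eval (s < 4)                 {0,1,2,3,4,5,6,7,8,9,10,11,12,13,14,15}
step 10: u <- ((u * 5) + (-8 - s))    {0,1,2,3,4,5,6,7,8,9,10,11,12,13,14,15}
step 11: s <- (s + 3)                 {0,1,2,3,4,5,6,7,8,9,10,11,12,13,14,15}
step 12: eval (s < 4)                 {0,1,2,3,4,5,6,7,8,9,10,11,12,13,14,15}
step 13: u <- ((u * 5) + (-8 - s))    {0,1,2,3,4,5,6,7,8,9,10,11,12,13,14,15}
step 14: s <- (s + 3)                 {0,1,2,3,4,5,6,7,8,9,10,11,12,13,14,15}
step 15: eval (s < 4)                 {0,1,2,3,4,5,6,7,8,9,10,11,12,13,14,15}
step 16: u <- ((lane % 3) * (-3 + 9)) {0,1,2,3,4,5,6,7,8,9,10,11,12,13,14,15}
step 17: u <- (lane * u)              {0,1,2,3,4,5,6,7,8,9,10,11,12,13,14,15}

Answer: 18 steps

u: 0,6,24,0,24,60,0,42,96,0,60,132,0,78,168,0
q: 0,0,0,0,0,0,0,0,0,0,0,0,0,0,0,0
s: 6,6,6,6,6,6,6,6,6,6,6,6,6,6,6,6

steps = 18; useful = 254; efficiency = 254/288 = 127/144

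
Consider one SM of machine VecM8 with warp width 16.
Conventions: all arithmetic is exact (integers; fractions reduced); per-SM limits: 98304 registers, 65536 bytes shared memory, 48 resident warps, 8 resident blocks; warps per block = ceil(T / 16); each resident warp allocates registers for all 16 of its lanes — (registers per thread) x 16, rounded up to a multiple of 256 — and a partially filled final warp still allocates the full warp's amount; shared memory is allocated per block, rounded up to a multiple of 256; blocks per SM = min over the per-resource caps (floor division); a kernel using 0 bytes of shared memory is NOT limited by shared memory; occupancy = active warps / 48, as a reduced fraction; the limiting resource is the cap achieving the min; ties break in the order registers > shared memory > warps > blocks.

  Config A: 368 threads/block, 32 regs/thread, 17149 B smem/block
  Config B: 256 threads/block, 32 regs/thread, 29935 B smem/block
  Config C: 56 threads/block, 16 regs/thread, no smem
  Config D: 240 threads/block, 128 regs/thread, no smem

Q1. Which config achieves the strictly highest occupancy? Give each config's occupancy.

occupancies: A 23/24, B 2/3, C 2/3, D 15/16

Answer: A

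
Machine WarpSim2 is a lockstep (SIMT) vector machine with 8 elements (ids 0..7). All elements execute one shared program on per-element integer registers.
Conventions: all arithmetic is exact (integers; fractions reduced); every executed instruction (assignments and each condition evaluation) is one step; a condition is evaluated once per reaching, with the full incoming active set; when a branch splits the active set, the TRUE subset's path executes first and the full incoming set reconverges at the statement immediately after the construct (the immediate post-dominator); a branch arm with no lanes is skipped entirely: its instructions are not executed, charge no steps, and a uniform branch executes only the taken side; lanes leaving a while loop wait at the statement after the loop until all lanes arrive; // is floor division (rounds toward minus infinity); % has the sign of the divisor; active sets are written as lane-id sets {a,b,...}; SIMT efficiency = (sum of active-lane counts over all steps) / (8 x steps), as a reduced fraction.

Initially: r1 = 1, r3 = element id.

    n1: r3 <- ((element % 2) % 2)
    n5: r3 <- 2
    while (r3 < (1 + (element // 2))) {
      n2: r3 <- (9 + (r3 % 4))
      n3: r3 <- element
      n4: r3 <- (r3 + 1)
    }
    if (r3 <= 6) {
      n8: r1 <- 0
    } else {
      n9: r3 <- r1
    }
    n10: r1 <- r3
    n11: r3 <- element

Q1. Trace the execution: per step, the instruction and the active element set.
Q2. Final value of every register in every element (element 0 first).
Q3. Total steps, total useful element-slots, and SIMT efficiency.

step 0: r3 <- ((element % 2) % 2)    {0,1,2,3,4,5,6,7}
step 1: r3 <- 2                      {0,1,2,3,4,5,6,7}
step 2: eval (r3 < (1 + (element // 2))) {0,1,2,3,4,5,6,7}
step 3: r3 <- (9 + (r3 % 4))         {4,5,6,7}
step 4: r3 <- element                {4,5,6,7}
step 5: r3 <- (r3 + 1)               {4,5,6,7}
step 6: eval (r3 < (1 + (element // 2))) {4,5,6,7}
step 7: eval (r3 <= 6)               {0,1,2,3,4,5,6,7}
step 8: r1 <- 0                      {0,1,2,3,4,5}
step 9: r3 <- r1                     {6,7}
step 10: r1 <- r3                     {0,1,2,3,4,5,6,7}
step 11: r3 <- element                {0,1,2,3,4,5,6,7}

Answer: 12 steps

r1: 2,2,2,2,5,6,1,1
r3: 0,1,2,3,4,5,6,7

steps = 12; useful = 72; efficiency = 72/96 = 3/4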